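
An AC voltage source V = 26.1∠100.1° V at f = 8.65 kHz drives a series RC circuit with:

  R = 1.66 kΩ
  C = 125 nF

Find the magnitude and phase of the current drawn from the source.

Step 1 — Angular frequency: ω = 2π·f = 2π·8650 = 5.435e+04 rad/s.
Step 2 — Component impedances:
  R: Z = R = 1660 Ω
  C: Z = 1/(jωC) = -j/(ω·C) = 0 - j147.2 Ω
Step 3 — Series combination: Z_total = R + C = 1660 - j147.2 Ω = 1667∠-5.1° Ω.
Step 4 — Source phasor: V = 26.1∠100.1° V = -4.577 + j25.7 V.
Step 5 — Ohm's law: I = V / Z_total = (-4.577 + j25.7) / (1660 - j147.2) = -0.004098 + j0.01512 A.
Step 6 — Convert to polar: |I| = 0.01566 A, ∠I = 105.2°.

I = 0.01566∠105.2° A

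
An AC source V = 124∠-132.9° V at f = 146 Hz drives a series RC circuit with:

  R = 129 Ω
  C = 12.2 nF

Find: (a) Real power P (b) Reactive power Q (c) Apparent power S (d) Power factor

Step 1 — Angular frequency: ω = 2π·f = 2π·146 = 917.3 rad/s.
Step 2 — Component impedances:
  R: Z = R = 129 Ω
  C: Z = 1/(jωC) = -j/(ω·C) = 0 - j8.935e+04 Ω
Step 3 — Series combination: Z_total = R + C = 129 - j8.935e+04 Ω = 8.935e+04∠-89.9° Ω.
Step 4 — Source phasor: V = 124∠-132.9° V = -84.41 - j90.84 V.
Step 5 — Current: I = V / Z = 0.001015 - j0.0009461 A = 0.001388∠-43.0° A.
Step 6 — Complex power: S = V·I* = 0.0002484 - j0.1721 VA.
Step 7 — Real power: P = Re(S) = 0.0002484 W.
Step 8 — Reactive power: Q = Im(S) = -0.1721 VAR.
Step 9 — Apparent power: |S| = 0.1721 VA.
Step 10 — Power factor: PF = P/|S| = 0.001444 (leading).

(a) P = 0.0002484 W  (b) Q = -0.1721 VAR  (c) S = 0.1721 VA  (d) PF = 0.001444 (leading)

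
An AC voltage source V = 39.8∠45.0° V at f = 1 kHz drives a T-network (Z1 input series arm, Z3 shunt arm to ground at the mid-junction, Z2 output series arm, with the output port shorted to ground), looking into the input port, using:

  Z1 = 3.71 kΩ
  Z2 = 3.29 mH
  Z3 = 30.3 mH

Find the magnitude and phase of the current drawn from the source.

Step 1 — Angular frequency: ω = 2π·f = 2π·1000 = 6283 rad/s.
Step 2 — Component impedances:
  Z1: Z = R = 3710 Ω
  Z2: Z = jωL = j·6283·0.00329 = 0 + j20.67 Ω
  Z3: Z = jωL = j·6283·0.0303 = 0 + j190.4 Ω
Step 3 — With the output port shorted to ground, the output series arm Z2 runs from the junction to ground; the shunt arm Z3 also runs from the junction to ground. They appear in parallel: Z3 || Z2 = 0 + j18.65 Ω.
Step 4 — Series with input arm Z1: Z_in = Z1 + (Z3 || Z2) = 3710 + j18.65 Ω = 3710∠0.3° Ω.
Step 5 — Source phasor: V = 39.8∠45.0° V = 28.14 + j28.14 V.
Step 6 — Ohm's law: I = V / Z_total = (28.14 + j28.14) / (3710 + j18.65) = 0.007624 + j0.007547 A.
Step 7 — Convert to polar: |I| = 0.01073 A, ∠I = 44.7°.

I = 0.01073∠44.7° A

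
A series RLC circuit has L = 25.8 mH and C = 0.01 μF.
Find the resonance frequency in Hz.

Step 1 — Resonance condition Im(Z)=0 gives ω₀ = 1/√(LC).
Step 2 — ω₀ = 1/√(0.0258·1e-08) = 6.226e+04 rad/s.
Step 3 — f₀ = ω₀/(2π) = 9909 Hz.

f₀ = 9909 Hz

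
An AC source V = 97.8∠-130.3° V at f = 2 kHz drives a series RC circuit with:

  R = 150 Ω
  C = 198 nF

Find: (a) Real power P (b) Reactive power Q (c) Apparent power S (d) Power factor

Step 1 — Angular frequency: ω = 2π·f = 2π·2000 = 1.257e+04 rad/s.
Step 2 — Component impedances:
  R: Z = R = 150 Ω
  C: Z = 1/(jωC) = -j/(ω·C) = 0 - j401.9 Ω
Step 3 — Series combination: Z_total = R + C = 150 - j401.9 Ω = 429∠-69.5° Ω.
Step 4 — Source phasor: V = 97.8∠-130.3° V = -63.26 - j74.59 V.
Step 5 — Current: I = V / Z = 0.1113 - j0.1989 A = 0.228∠-60.8° A.
Step 6 — Complex power: S = V·I* = 7.796 - j20.89 VA.
Step 7 — Real power: P = Re(S) = 7.796 W.
Step 8 — Reactive power: Q = Im(S) = -20.89 VAR.
Step 9 — Apparent power: |S| = 22.3 VA.
Step 10 — Power factor: PF = P/|S| = 0.3497 (leading).

(a) P = 7.796 W  (b) Q = -20.89 VAR  (c) S = 22.3 VA  (d) PF = 0.3497 (leading)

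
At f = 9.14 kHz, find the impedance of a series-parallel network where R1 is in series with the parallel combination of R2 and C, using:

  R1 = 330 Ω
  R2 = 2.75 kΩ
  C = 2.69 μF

Step 1 — Angular frequency: ω = 2π·f = 2π·9140 = 5.743e+04 rad/s.
Step 2 — Component impedances:
  R1: Z = R = 330 Ω
  R2: Z = R = 2750 Ω
  C: Z = 1/(jωC) = -j/(ω·C) = 0 - j6.473 Ω
Step 3 — Parallel branch: R2 || C = 1/(1/R2 + 1/C) = 0.01524 - j6.473 Ω.
Step 4 — Series with R1: Z_total = R1 + (R2 || C) = 330 - j6.473 Ω = 330.1∠-1.1° Ω.

Z = 330 - j6.473 Ω = 330.1∠-1.1° Ω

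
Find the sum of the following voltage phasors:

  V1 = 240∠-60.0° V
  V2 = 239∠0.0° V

Step 1 — Convert each phasor to rectangular form:
  V1 = 240·(cos(-60.0°) + j·sin(-60.0°)) = 120 - j207.8 V
  V2 = 239·(cos(0.0°) + j·sin(0.0°)) = 239 V
Step 2 — Sum components: V_total = 359 - j207.8 V.
Step 3 — Convert to polar: |V_total| = 414.8 V, ∠V_total = -30.1°.

V_total = 414.8∠-30.1° V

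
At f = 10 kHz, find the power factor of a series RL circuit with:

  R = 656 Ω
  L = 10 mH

Step 1 — Angular frequency: ω = 2π·f = 2π·1e+04 = 6.283e+04 rad/s.
Step 2 — Component impedances:
  R: Z = R = 656 Ω
  L: Z = jωL = j·6.283e+04·0.01 = 0 + j628.3 Ω
Step 3 — Series combination: Z_total = R + L = 656 + j628.3 Ω = 908.4∠43.8° Ω.
Step 4 — Power factor: PF = cos(φ) = Re(Z)/|Z| = 656/908.36 = 0.7222.
Step 5 — Type: Im(Z) = 628.3 ⇒ lagging (phase φ = 43.8°).

PF = 0.7222 (lagging, φ = 43.8°)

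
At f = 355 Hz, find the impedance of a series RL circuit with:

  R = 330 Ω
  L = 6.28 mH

Step 1 — Angular frequency: ω = 2π·f = 2π·355 = 2231 rad/s.
Step 2 — Component impedances:
  R: Z = R = 330 Ω
  L: Z = jωL = j·2231·0.00628 = 0 + j14.01 Ω
Step 3 — Series combination: Z_total = R + L = 330 + j14.01 Ω = 330.3∠2.4° Ω.

Z = 330 + j14.01 Ω = 330.3∠2.4° Ω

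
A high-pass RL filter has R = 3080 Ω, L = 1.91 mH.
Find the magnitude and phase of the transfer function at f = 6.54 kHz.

Step 1 — Angular frequency: ω = 2π·6540 = 4.109e+04 rad/s.
Step 2 — Transfer function: H(jω) = jωL/(R + jωL).
Step 3 — Numerator jωL = j·78.49; denominator R + jωL = 3080 + j78.49.
Step 4 — H = 0.0006489 + j0.02547.
Step 5 — Magnitude: |H| = 0.02547 (-31.9 dB); phase: φ = 88.5°.

|H| = 0.02547 (-31.9 dB), φ = 88.5°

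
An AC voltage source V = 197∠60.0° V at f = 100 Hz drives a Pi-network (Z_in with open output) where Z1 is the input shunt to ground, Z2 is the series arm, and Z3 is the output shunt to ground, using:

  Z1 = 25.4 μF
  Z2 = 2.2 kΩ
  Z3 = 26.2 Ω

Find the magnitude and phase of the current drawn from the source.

Step 1 — Angular frequency: ω = 2π·f = 2π·100 = 628.3 rad/s.
Step 2 — Component impedances:
  Z1: Z = 1/(jωC) = -j/(ω·C) = 0 - j62.66 Ω
  Z2: Z = R = 2200 Ω
  Z3: Z = R = 26.2 Ω
Step 3 — With open output, the series arm Z2 and the output shunt Z3 appear in series to ground: Z2 + Z3 = 2226 Ω.
Step 4 — Parallel with input shunt Z1: Z_in = Z1 || (Z2 + Z3) = 1.762 - j62.61 Ω = 62.63∠-88.4° Ω.
Step 5 — Source phasor: V = 197∠60.0° V = 98.5 + j170.6 V.
Step 6 — Ohm's law: I = V / Z_total = (98.5 + j170.6) / (1.762 - j62.61) = -2.679 + j1.649 A.
Step 7 — Convert to polar: |I| = 3.145 A, ∠I = 148.4°.

I = 3.145∠148.4° A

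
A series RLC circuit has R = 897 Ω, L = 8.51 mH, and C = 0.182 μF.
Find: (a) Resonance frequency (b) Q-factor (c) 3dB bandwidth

Step 1 — Resonance: ω₀ = 1/√(LC) = 1/√(0.00851·1.82e-07) = 2.541e+04 rad/s.
Step 2 — f₀ = ω₀/(2π) = 4044 Hz.
Step 3 — Series Q: Q = ω₀L/R = 2.541e+04·0.00851/897 = 0.2411.
Step 4 — Bandwidth: Δω = ω₀/Q = 1.054e+05 rad/s; BW = Δω/(2π) = 1.678e+04 Hz.

(a) f₀ = 4044 Hz  (b) Q = 0.2411  (c) BW = 1.678e+04 Hz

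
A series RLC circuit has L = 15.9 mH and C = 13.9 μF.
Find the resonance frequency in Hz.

Step 1 — Resonance condition Im(Z)=0 gives ω₀ = 1/√(LC).
Step 2 — ω₀ = 1/√(0.0159·1.39e-05) = 2127 rad/s.
Step 3 — f₀ = ω₀/(2π) = 338.5 Hz.

f₀ = 338.5 Hz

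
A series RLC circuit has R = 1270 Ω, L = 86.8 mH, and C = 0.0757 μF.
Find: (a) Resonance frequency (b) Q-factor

Step 1 — Resonance condition Im(Z)=0 gives ω₀ = 1/√(LC).
Step 2 — ω₀ = 1/√(0.0868·7.57e-08) = 1.234e+04 rad/s.
Step 3 — f₀ = ω₀/(2π) = 1963 Hz.
Step 4 — Series Q: Q = ω₀L/R = 1.234e+04·0.0868/1270 = 0.8432.

(a) f₀ = 1963 Hz  (b) Q = 0.8432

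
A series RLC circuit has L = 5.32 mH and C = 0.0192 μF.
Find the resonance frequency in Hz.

Step 1 — Resonance condition Im(Z)=0 gives ω₀ = 1/√(LC).
Step 2 — ω₀ = 1/√(0.00532·1.92e-08) = 9.894e+04 rad/s.
Step 3 — f₀ = ω₀/(2π) = 1.575e+04 Hz.

f₀ = 1.575e+04 Hz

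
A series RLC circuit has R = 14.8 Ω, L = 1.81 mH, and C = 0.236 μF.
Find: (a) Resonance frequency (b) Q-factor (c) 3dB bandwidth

Step 1 — Resonance: ω₀ = 1/√(LC) = 1/√(0.00181·2.36e-07) = 4.838e+04 rad/s.
Step 2 — f₀ = ω₀/(2π) = 7701 Hz.
Step 3 — Series Q: Q = ω₀L/R = 4.838e+04·0.00181/14.8 = 5.917.
Step 4 — Bandwidth: Δω = ω₀/Q = 8177 rad/s; BW = Δω/(2π) = 1301 Hz.

(a) f₀ = 7701 Hz  (b) Q = 5.917  (c) BW = 1301 Hz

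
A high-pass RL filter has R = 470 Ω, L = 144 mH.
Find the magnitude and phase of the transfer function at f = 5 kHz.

Step 1 — Angular frequency: ω = 2π·5000 = 3.142e+04 rad/s.
Step 2 — Transfer function: H(jω) = jωL/(R + jωL).
Step 3 — Numerator jωL = j·4524; denominator R + jωL = 470 + j4524.
Step 4 — H = 0.9893 + j0.1028.
Step 5 — Magnitude: |H| = 0.9946 (-0.0 dB); phase: φ = 5.9°.

|H| = 0.9946 (-0.0 dB), φ = 5.9°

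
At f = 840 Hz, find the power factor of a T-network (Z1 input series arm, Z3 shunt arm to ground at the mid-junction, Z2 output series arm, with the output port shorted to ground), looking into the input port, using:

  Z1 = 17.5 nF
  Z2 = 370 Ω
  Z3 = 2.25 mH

Step 1 — Angular frequency: ω = 2π·f = 2π·840 = 5278 rad/s.
Step 2 — Component impedances:
  Z1: Z = 1/(jωC) = -j/(ω·C) = 0 - j1.083e+04 Ω
  Z2: Z = R = 370 Ω
  Z3: Z = jωL = j·5278·0.00225 = 0 + j11.88 Ω
Step 3 — With the output port shorted to ground, the output series arm Z2 runs from the junction to ground; the shunt arm Z3 also runs from the junction to ground. They appear in parallel: Z3 || Z2 = 0.3807 + j11.86 Ω.
Step 4 — Series with input arm Z1: Z_in = Z1 + (Z3 || Z2) = 0.3807 - j1.082e+04 Ω = 1.082e+04∠-90.0° Ω.
Step 5 — Power factor: PF = cos(φ) = Re(Z)/|Z| = 0.38075/10815 = 3.521e-05.
Step 6 — Type: Im(Z) = -1.082e+04 ⇒ leading (phase φ = -90.0°).

PF = 3.521e-05 (leading, φ = -90.0°)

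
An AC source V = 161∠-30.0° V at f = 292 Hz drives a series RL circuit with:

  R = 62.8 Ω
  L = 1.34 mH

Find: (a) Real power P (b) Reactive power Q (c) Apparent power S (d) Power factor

Step 1 — Angular frequency: ω = 2π·f = 2π·292 = 1835 rad/s.
Step 2 — Component impedances:
  R: Z = R = 62.8 Ω
  L: Z = jωL = j·1835·0.00134 = 0 + j2.458 Ω
Step 3 — Series combination: Z_total = R + L = 62.8 + j2.458 Ω = 62.85∠2.2° Ω.
Step 4 — Source phasor: V = 161∠-30.0° V = 139.4 - j80.5 V.
Step 5 — Current: I = V / Z = 2.167 - j1.367 A = 2.562∠-32.2° A.
Step 6 — Complex power: S = V·I* = 412.1 + j16.13 VA.
Step 7 — Real power: P = Re(S) = 412.1 W.
Step 8 — Reactive power: Q = Im(S) = 16.13 VAR.
Step 9 — Apparent power: |S| = 412.4 VA.
Step 10 — Power factor: PF = P/|S| = 0.9992 (lagging).

(a) P = 412.1 W  (b) Q = 16.13 VAR  (c) S = 412.4 VA  (d) PF = 0.9992 (lagging)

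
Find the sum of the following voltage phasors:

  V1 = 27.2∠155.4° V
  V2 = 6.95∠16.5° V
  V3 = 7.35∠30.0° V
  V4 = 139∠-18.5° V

Step 1 — Convert each phasor to rectangular form:
  V1 = 27.2·(cos(155.4°) + j·sin(155.4°)) = -24.73 + j11.32 V
  V2 = 6.95·(cos(16.5°) + j·sin(16.5°)) = 6.664 + j1.974 V
  V3 = 7.35·(cos(30.0°) + j·sin(30.0°)) = 6.365 + j3.675 V
  V4 = 139·(cos(-18.5°) + j·sin(-18.5°)) = 131.8 - j44.11 V
Step 2 — Sum components: V_total = 120.1 - j27.13 V.
Step 3 — Convert to polar: |V_total| = 123.1 V, ∠V_total = -12.7°.

V_total = 123.1∠-12.7° V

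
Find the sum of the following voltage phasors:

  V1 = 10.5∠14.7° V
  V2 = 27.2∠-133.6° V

Step 1 — Convert each phasor to rectangular form:
  V1 = 10.5·(cos(14.7°) + j·sin(14.7°)) = 10.16 + j2.664 V
  V2 = 27.2·(cos(-133.6°) + j·sin(-133.6°)) = -18.76 - j19.7 V
Step 2 — Sum components: V_total = -8.601 - j17.03 V.
Step 3 — Convert to polar: |V_total| = 19.08 V, ∠V_total = -116.8°.

V_total = 19.08∠-116.8° V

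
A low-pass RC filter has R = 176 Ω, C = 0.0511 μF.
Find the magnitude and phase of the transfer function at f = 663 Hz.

Step 1 — Angular frequency: ω = 2π·663 = 4166 rad/s.
Step 2 — Transfer function: H(jω) = 1/(1 + jωRC).
Step 3 — Denominator: 1 + jωRC = 1 + j·4166·176·5.11e-08 = 1 + j0.03747.
Step 4 — H = 0.9986 - j0.03741.
Step 5 — Magnitude: |H| = 0.9993 (-0.0 dB); phase: φ = -2.1°.

|H| = 0.9993 (-0.0 dB), φ = -2.1°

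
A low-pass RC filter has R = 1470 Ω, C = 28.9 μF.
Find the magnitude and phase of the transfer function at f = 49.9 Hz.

Step 1 — Angular frequency: ω = 2π·49.9 = 313.5 rad/s.
Step 2 — Transfer function: H(jω) = 1/(1 + jωRC).
Step 3 — Denominator: 1 + jωRC = 1 + j·313.5·1470·2.89e-05 = 1 + j13.32.
Step 4 — H = 0.005605 - j0.07466.
Step 5 — Magnitude: |H| = 0.07487 (-22.5 dB); phase: φ = -85.7°.

|H| = 0.07487 (-22.5 dB), φ = -85.7°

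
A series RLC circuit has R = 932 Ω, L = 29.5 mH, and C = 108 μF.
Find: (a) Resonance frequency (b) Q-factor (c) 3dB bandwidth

Step 1 — Resonance condition Im(Z)=0 gives ω₀ = 1/√(LC).
Step 2 — ω₀ = 1/√(0.0295·0.000108) = 560.2 rad/s.
Step 3 — f₀ = ω₀/(2π) = 89.17 Hz.
Step 4 — Series Q: Q = ω₀L/R = 560.2·0.0295/932 = 0.01773.
Step 5 — 3dB bandwidth: Δω = ω₀/Q = 3.159e+04 rad/s; BW = Δω/(2π) = 5028 Hz.

(a) f₀ = 89.17 Hz  (b) Q = 0.01773  (c) BW = 5028 Hz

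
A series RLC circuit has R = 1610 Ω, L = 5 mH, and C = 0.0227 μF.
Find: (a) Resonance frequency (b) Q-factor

Step 1 — Resonance condition Im(Z)=0 gives ω₀ = 1/√(LC).
Step 2 — ω₀ = 1/√(0.005·2.27e-08) = 9.386e+04 rad/s.
Step 3 — f₀ = ω₀/(2π) = 1.494e+04 Hz.
Step 4 — Series Q: Q = ω₀L/R = 9.386e+04·0.005/1610 = 0.2915.

(a) f₀ = 1.494e+04 Hz  (b) Q = 0.2915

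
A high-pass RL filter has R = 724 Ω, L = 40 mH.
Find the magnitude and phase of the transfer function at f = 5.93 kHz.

Step 1 — Angular frequency: ω = 2π·5930 = 3.726e+04 rad/s.
Step 2 — Transfer function: H(jω) = jωL/(R + jωL).
Step 3 — Numerator jωL = j·1490; denominator R + jωL = 724 + j1490.
Step 4 — H = 0.8091 + j0.393.
Step 5 — Magnitude: |H| = 0.8995 (-0.9 dB); phase: φ = 25.9°.

|H| = 0.8995 (-0.9 dB), φ = 25.9°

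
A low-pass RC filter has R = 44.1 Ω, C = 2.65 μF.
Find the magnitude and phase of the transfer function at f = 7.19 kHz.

Step 1 — Angular frequency: ω = 2π·7190 = 4.518e+04 rad/s.
Step 2 — Transfer function: H(jω) = 1/(1 + jωRC).
Step 3 — Denominator: 1 + jωRC = 1 + j·4.518e+04·44.1·2.65e-06 = 1 + j5.28.
Step 4 — H = 0.03463 - j0.1829.
Step 5 — Magnitude: |H| = 0.1861 (-14.6 dB); phase: φ = -79.3°.

|H| = 0.1861 (-14.6 dB), φ = -79.3°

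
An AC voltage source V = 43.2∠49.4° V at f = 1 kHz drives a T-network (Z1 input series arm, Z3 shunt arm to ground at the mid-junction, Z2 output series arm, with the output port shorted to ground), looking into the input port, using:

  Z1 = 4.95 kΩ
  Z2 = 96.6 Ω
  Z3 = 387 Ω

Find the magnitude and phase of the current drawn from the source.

Step 1 — Angular frequency: ω = 2π·f = 2π·1000 = 6283 rad/s.
Step 2 — Component impedances:
  Z1: Z = R = 4950 Ω
  Z2: Z = R = 96.6 Ω
  Z3: Z = R = 387 Ω
Step 3 — With the output port shorted to ground, the output series arm Z2 runs from the junction to ground; the shunt arm Z3 also runs from the junction to ground. They appear in parallel: Z3 || Z2 = 77.3 Ω.
Step 4 — Series with input arm Z1: Z_in = Z1 + (Z3 || Z2) = 5027 Ω = 5027∠0.0° Ω.
Step 5 — Source phasor: V = 43.2∠49.4° V = 28.11 + j32.8 V.
Step 6 — Ohm's law: I = V / Z_total = (28.11 + j32.8) / (5027) = 0.005592 + j0.006524 A.
Step 7 — Convert to polar: |I| = 0.008593 A, ∠I = 49.4°.

I = 0.008593∠49.4° A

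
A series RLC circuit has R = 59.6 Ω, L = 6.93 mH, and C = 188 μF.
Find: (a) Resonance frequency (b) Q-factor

Step 1 — Resonance condition Im(Z)=0 gives ω₀ = 1/√(LC).
Step 2 — ω₀ = 1/√(0.00693·0.000188) = 876.1 rad/s.
Step 3 — f₀ = ω₀/(2π) = 139.4 Hz.
Step 4 — Series Q: Q = ω₀L/R = 876.1·0.00693/59.6 = 0.1019.

(a) f₀ = 139.4 Hz  (b) Q = 0.1019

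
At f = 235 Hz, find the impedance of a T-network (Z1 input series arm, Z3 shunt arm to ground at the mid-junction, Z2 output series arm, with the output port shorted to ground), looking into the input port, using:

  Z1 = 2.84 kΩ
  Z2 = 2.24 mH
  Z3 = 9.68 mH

Step 1 — Angular frequency: ω = 2π·f = 2π·235 = 1477 rad/s.
Step 2 — Component impedances:
  Z1: Z = R = 2840 Ω
  Z2: Z = jωL = j·1477·0.00224 = 0 + j3.307 Ω
  Z3: Z = jωL = j·1477·0.00968 = 0 + j14.29 Ω
Step 3 — With the output port shorted to ground, the output series arm Z2 runs from the junction to ground; the shunt arm Z3 also runs from the junction to ground. They appear in parallel: Z3 || Z2 = 0 + j2.686 Ω.
Step 4 — Series with input arm Z1: Z_in = Z1 + (Z3 || Z2) = 2840 + j2.686 Ω = 2840∠0.1° Ω.

Z = 2840 + j2.686 Ω = 2840∠0.1° Ω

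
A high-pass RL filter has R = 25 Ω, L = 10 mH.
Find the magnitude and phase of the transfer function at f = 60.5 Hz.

Step 1 — Angular frequency: ω = 2π·60.5 = 380.1 rad/s.
Step 2 — Transfer function: H(jω) = jωL/(R + jωL).
Step 3 — Numerator jωL = j·3.801; denominator R + jωL = 25 + j3.801.
Step 4 — H = 0.0226 + j0.1486.
Step 5 — Magnitude: |H| = 0.1503 (-16.5 dB); phase: φ = 81.4°.

|H| = 0.1503 (-16.5 dB), φ = 81.4°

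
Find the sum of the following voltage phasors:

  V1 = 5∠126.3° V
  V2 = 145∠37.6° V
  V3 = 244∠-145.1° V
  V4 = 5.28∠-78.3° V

Step 1 — Convert each phasor to rectangular form:
  V1 = 5·(cos(126.3°) + j·sin(126.3°)) = -2.96 + j4.03 V
  V2 = 145·(cos(37.6°) + j·sin(37.6°)) = 114.9 + j88.47 V
  V3 = 244·(cos(-145.1°) + j·sin(-145.1°)) = -200.1 - j139.6 V
  V4 = 5.28·(cos(-78.3°) + j·sin(-78.3°)) = 1.071 - j5.17 V
Step 2 — Sum components: V_total = -87.12 - j52.27 V.
Step 3 — Convert to polar: |V_total| = 101.6 V, ∠V_total = -149.0°.

V_total = 101.6∠-149.0° V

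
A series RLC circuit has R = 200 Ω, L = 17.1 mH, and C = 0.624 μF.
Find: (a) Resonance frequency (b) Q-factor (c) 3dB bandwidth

Step 1 — Resonance condition Im(Z)=0 gives ω₀ = 1/√(LC).
Step 2 — ω₀ = 1/√(0.0171·6.24e-07) = 9681 rad/s.
Step 3 — f₀ = ω₀/(2π) = 1541 Hz.
Step 4 — Series Q: Q = ω₀L/R = 9681·0.0171/200 = 0.8277.
Step 5 — 3dB bandwidth: Δω = ω₀/Q = 1.17e+04 rad/s; BW = Δω/(2π) = 1861 Hz.

(a) f₀ = 1541 Hz  (b) Q = 0.8277  (c) BW = 1861 Hz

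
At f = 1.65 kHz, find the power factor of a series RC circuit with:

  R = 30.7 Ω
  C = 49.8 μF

Step 1 — Angular frequency: ω = 2π·f = 2π·1650 = 1.037e+04 rad/s.
Step 2 — Component impedances:
  R: Z = R = 30.7 Ω
  C: Z = 1/(jωC) = -j/(ω·C) = 0 - j1.937 Ω
Step 3 — Series combination: Z_total = R + C = 30.7 - j1.937 Ω = 30.76∠-3.6° Ω.
Step 4 — Power factor: PF = cos(φ) = Re(Z)/|Z| = 30.7/30.76 = 0.998.
Step 5 — Type: Im(Z) = -1.937 ⇒ leading (phase φ = -3.6°).

PF = 0.998 (leading, φ = -3.6°)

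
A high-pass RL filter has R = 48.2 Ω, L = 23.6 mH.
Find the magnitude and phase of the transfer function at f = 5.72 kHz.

Step 1 — Angular frequency: ω = 2π·5720 = 3.594e+04 rad/s.
Step 2 — Transfer function: H(jω) = jωL/(R + jωL).
Step 3 — Numerator jωL = j·848.2; denominator R + jωL = 48.2 + j848.2.
Step 4 — H = 0.9968 + j0.05664.
Step 5 — Magnitude: |H| = 0.9984 (-0.0 dB); phase: φ = 3.3°.

|H| = 0.9984 (-0.0 dB), φ = 3.3°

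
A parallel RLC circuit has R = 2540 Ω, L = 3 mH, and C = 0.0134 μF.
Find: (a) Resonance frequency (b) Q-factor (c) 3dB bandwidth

Step 1 — Resonance: ω₀ = 1/√(LC) = 1/√(0.003·1.34e-08) = 1.577e+05 rad/s.
Step 2 — f₀ = ω₀/(2π) = 2.51e+04 Hz.
Step 3 — Parallel Q: Q = R/(ω₀L) = 2540/(1.577e+05·0.003) = 5.368.
Step 4 — Bandwidth: Δω = ω₀/Q = 2.938e+04 rad/s; BW = Δω/(2π) = 4676 Hz.

(a) f₀ = 2.51e+04 Hz  (b) Q = 5.368  (c) BW = 4676 Hz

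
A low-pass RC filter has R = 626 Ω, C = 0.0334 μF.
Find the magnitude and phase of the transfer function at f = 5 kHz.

Step 1 — Angular frequency: ω = 2π·5000 = 3.142e+04 rad/s.
Step 2 — Transfer function: H(jω) = 1/(1 + jωRC).
Step 3 — Denominator: 1 + jωRC = 1 + j·3.142e+04·626·3.34e-08 = 1 + j0.6569.
Step 4 — H = 0.6986 - j0.4589.
Step 5 — Magnitude: |H| = 0.8358 (-1.6 dB); phase: φ = -33.3°.

|H| = 0.8358 (-1.6 dB), φ = -33.3°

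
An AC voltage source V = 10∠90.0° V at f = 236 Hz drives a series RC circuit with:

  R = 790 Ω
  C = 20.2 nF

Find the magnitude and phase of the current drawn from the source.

Step 1 — Angular frequency: ω = 2π·f = 2π·236 = 1483 rad/s.
Step 2 — Component impedances:
  R: Z = R = 790 Ω
  C: Z = 1/(jωC) = -j/(ω·C) = 0 - j3.339e+04 Ω
Step 3 — Series combination: Z_total = R + C = 790 - j3.339e+04 Ω = 3.339e+04∠-88.6° Ω.
Step 4 — Source phasor: V = 10∠90.0° V = 0 + j10 V.
Step 5 — Ohm's law: I = V / Z_total = (0 + j10) / (790 - j3.339e+04) = -0.0002994 + j7.084e-06 A.
Step 6 — Convert to polar: |I| = 0.0002994 A, ∠I = 178.6°.

I = 0.0002994∠178.6° A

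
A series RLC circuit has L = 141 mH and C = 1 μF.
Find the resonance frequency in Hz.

Step 1 — Resonance condition Im(Z)=0 gives ω₀ = 1/√(LC).
Step 2 — ω₀ = 1/√(0.141·1e-06) = 2663 rad/s.
Step 3 — f₀ = ω₀/(2π) = 423.8 Hz.

f₀ = 423.8 Hz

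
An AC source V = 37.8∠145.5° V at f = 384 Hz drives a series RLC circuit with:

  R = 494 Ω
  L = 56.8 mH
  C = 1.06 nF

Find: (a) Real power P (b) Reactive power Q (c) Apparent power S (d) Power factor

Step 1 — Angular frequency: ω = 2π·f = 2π·384 = 2413 rad/s.
Step 2 — Component impedances:
  R: Z = R = 494 Ω
  L: Z = jωL = j·2413·0.0568 = 0 + j137 Ω
  C: Z = 1/(jωC) = -j/(ω·C) = 0 - j3.91e+05 Ω
Step 3 — Series combination: Z_total = R + L + C = 494 - j3.909e+05 Ω = 3.909e+05∠-89.9° Ω.
Step 4 — Source phasor: V = 37.8∠145.5° V = -31.15 + j21.41 V.
Step 5 — Current: I = V / Z = -5.488e-05 - j7.963e-05 A = 9.671e-05∠-124.6° A.
Step 6 — Complex power: S = V·I* = 4.62e-06 - j0.003656 VA.
Step 7 — Real power: P = Re(S) = 4.62e-06 W.
Step 8 — Reactive power: Q = Im(S) = -0.003656 VAR.
Step 9 — Apparent power: |S| = 0.003656 VA.
Step 10 — Power factor: PF = P/|S| = 0.001264 (leading).

(a) P = 4.62e-06 W  (b) Q = -0.003656 VAR  (c) S = 0.003656 VA  (d) PF = 0.001264 (leading)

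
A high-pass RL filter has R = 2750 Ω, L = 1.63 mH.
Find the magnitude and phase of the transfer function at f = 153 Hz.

Step 1 — Angular frequency: ω = 2π·153 = 961.3 rad/s.
Step 2 — Transfer function: H(jω) = jωL/(R + jωL).
Step 3 — Numerator jωL = j·1.567; denominator R + jωL = 2750 + j1.567.
Step 4 — H = 3.247e-07 + j0.0005698.
Step 5 — Magnitude: |H| = 0.0005698 (-64.9 dB); phase: φ = 90.0°.

|H| = 0.0005698 (-64.9 dB), φ = 90.0°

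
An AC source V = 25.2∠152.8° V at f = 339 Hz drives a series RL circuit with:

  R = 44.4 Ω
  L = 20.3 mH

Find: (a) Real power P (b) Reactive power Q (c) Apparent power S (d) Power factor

Step 1 — Angular frequency: ω = 2π·f = 2π·339 = 2130 rad/s.
Step 2 — Component impedances:
  R: Z = R = 44.4 Ω
  L: Z = jωL = j·2130·0.0203 = 0 + j43.24 Ω
Step 3 — Series combination: Z_total = R + L = 44.4 + j43.24 Ω = 61.98∠44.2° Ω.
Step 4 — Source phasor: V = 25.2∠152.8° V = -22.41 + j11.52 V.
Step 5 — Current: I = V / Z = -0.1294 + j0.3855 A = 0.4066∠108.6° A.
Step 6 — Complex power: S = V·I* = 7.341 + j7.149 VA.
Step 7 — Real power: P = Re(S) = 7.341 W.
Step 8 — Reactive power: Q = Im(S) = 7.149 VAR.
Step 9 — Apparent power: |S| = 10.25 VA.
Step 10 — Power factor: PF = P/|S| = 0.7164 (lagging).

(a) P = 7.341 W  (b) Q = 7.149 VAR  (c) S = 10.25 VA  (d) PF = 0.7164 (lagging)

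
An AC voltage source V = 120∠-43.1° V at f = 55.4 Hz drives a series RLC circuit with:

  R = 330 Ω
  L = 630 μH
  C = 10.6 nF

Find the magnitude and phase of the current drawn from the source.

Step 1 — Angular frequency: ω = 2π·f = 2π·55.4 = 348.1 rad/s.
Step 2 — Component impedances:
  R: Z = R = 330 Ω
  L: Z = jωL = j·348.1·0.00063 = 0 + j0.2193 Ω
  C: Z = 1/(jωC) = -j/(ω·C) = 0 - j2.71e+05 Ω
Step 3 — Series combination: Z_total = R + L + C = 330 - j2.71e+05 Ω = 2.71e+05∠-89.9° Ω.
Step 4 — Source phasor: V = 120∠-43.1° V = 87.62 - j81.99 V.
Step 5 — Ohm's law: I = V / Z_total = (87.62 - j81.99) / (330 - j2.71e+05) = 0.0003029 + j0.0003229 A.
Step 6 — Convert to polar: |I| = 0.0004428 A, ∠I = 46.8°.

I = 0.0004428∠46.8° A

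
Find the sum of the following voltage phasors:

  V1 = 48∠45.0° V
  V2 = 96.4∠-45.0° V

Step 1 — Convert each phasor to rectangular form:
  V1 = 48·(cos(45.0°) + j·sin(45.0°)) = 33.94 + j33.94 V
  V2 = 96.4·(cos(-45.0°) + j·sin(-45.0°)) = 68.17 - j68.17 V
Step 2 — Sum components: V_total = 102.1 - j34.22 V.
Step 3 — Convert to polar: |V_total| = 107.7 V, ∠V_total = -18.5°.

V_total = 107.7∠-18.5° V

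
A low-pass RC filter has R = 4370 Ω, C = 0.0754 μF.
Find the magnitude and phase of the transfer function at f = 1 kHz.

Step 1 — Angular frequency: ω = 2π·1000 = 6283 rad/s.
Step 2 — Transfer function: H(jω) = 1/(1 + jωRC).
Step 3 — Denominator: 1 + jωRC = 1 + j·6283·4370·7.54e-08 = 1 + j2.07.
Step 4 — H = 0.1892 - j0.3916.
Step 5 — Magnitude: |H| = 0.4349 (-7.2 dB); phase: φ = -64.2°.

|H| = 0.4349 (-7.2 dB), φ = -64.2°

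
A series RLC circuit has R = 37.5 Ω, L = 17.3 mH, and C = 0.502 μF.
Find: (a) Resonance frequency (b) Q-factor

Step 1 — Resonance condition Im(Z)=0 gives ω₀ = 1/√(LC).
Step 2 — ω₀ = 1/√(0.0173·5.02e-07) = 1.073e+04 rad/s.
Step 3 — f₀ = ω₀/(2π) = 1708 Hz.
Step 4 — Series Q: Q = ω₀L/R = 1.073e+04·0.0173/37.5 = 4.95.

(a) f₀ = 1708 Hz  (b) Q = 4.95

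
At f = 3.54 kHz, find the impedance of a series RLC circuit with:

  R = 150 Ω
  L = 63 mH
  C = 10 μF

Step 1 — Angular frequency: ω = 2π·f = 2π·3540 = 2.224e+04 rad/s.
Step 2 — Component impedances:
  R: Z = R = 150 Ω
  L: Z = jωL = j·2.224e+04·0.063 = 0 + j1401 Ω
  C: Z = 1/(jωC) = -j/(ω·C) = 0 - j4.496 Ω
Step 3 — Series combination: Z_total = R + L + C = 150 + j1397 Ω = 1405∠83.9° Ω.

Z = 150 + j1397 Ω = 1405∠83.9° Ω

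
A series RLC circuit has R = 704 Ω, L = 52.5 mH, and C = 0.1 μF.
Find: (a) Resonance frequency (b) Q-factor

Step 1 — Resonance condition Im(Z)=0 gives ω₀ = 1/√(LC).
Step 2 — ω₀ = 1/√(0.0525·1e-07) = 1.38e+04 rad/s.
Step 3 — f₀ = ω₀/(2π) = 2197 Hz.
Step 4 — Series Q: Q = ω₀L/R = 1.38e+04·0.0525/704 = 1.029.

(a) f₀ = 2197 Hz  (b) Q = 1.029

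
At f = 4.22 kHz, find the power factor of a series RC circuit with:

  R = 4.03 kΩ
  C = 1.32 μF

Step 1 — Angular frequency: ω = 2π·f = 2π·4220 = 2.652e+04 rad/s.
Step 2 — Component impedances:
  R: Z = R = 4030 Ω
  C: Z = 1/(jωC) = -j/(ω·C) = 0 - j28.57 Ω
Step 3 — Series combination: Z_total = R + C = 4030 - j28.57 Ω = 4030∠-0.4° Ω.
Step 4 — Power factor: PF = cos(φ) = Re(Z)/|Z| = 4030/4030 = 1.
Step 5 — Type: Im(Z) = -28.57 ⇒ leading (phase φ = -0.4°).

PF = 1 (leading, φ = -0.4°)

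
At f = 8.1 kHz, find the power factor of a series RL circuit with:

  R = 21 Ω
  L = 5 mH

Step 1 — Angular frequency: ω = 2π·f = 2π·8100 = 5.089e+04 rad/s.
Step 2 — Component impedances:
  R: Z = R = 21 Ω
  L: Z = jωL = j·5.089e+04·0.005 = 0 + j254.5 Ω
Step 3 — Series combination: Z_total = R + L = 21 + j254.5 Ω = 255.3∠85.3° Ω.
Step 4 — Power factor: PF = cos(φ) = Re(Z)/|Z| = 21/255.33 = 0.08225.
Step 5 — Type: Im(Z) = 254.5 ⇒ lagging (phase φ = 85.3°).

PF = 0.08225 (lagging, φ = 85.3°)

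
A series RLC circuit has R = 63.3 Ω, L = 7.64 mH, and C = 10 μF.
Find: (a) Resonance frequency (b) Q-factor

Step 1 — Resonance condition Im(Z)=0 gives ω₀ = 1/√(LC).
Step 2 — ω₀ = 1/√(0.00764·1e-05) = 3618 rad/s.
Step 3 — f₀ = ω₀/(2π) = 575.8 Hz.
Step 4 — Series Q: Q = ω₀L/R = 3618·0.00764/63.3 = 0.4367.

(a) f₀ = 575.8 Hz  (b) Q = 0.4367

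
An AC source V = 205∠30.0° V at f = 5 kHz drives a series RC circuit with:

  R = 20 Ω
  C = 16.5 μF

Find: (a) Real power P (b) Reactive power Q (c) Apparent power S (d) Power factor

Step 1 — Angular frequency: ω = 2π·f = 2π·5000 = 3.142e+04 rad/s.
Step 2 — Component impedances:
  R: Z = R = 20 Ω
  C: Z = 1/(jωC) = -j/(ω·C) = 0 - j1.929 Ω
Step 3 — Series combination: Z_total = R + C = 20 - j1.929 Ω = 20.09∠-5.5° Ω.
Step 4 — Source phasor: V = 205∠30.0° V = 177.5 + j102.5 V.
Step 5 — Current: I = V / Z = 8.305 + j5.926 A = 10.2∠35.5° A.
Step 6 — Complex power: S = V·I* = 2082 - j200.8 VA.
Step 7 — Real power: P = Re(S) = 2082 W.
Step 8 — Reactive power: Q = Im(S) = -200.8 VAR.
Step 9 — Apparent power: |S| = 2092 VA.
Step 10 — Power factor: PF = P/|S| = 0.9954 (leading).

(a) P = 2082 W  (b) Q = -200.8 VAR  (c) S = 2092 VA  (d) PF = 0.9954 (leading)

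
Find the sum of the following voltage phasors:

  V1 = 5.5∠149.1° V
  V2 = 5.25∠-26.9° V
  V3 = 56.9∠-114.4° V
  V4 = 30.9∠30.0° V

Step 1 — Convert each phasor to rectangular form:
  V1 = 5.5·(cos(149.1°) + j·sin(149.1°)) = -4.719 + j2.824 V
  V2 = 5.25·(cos(-26.9°) + j·sin(-26.9°)) = 4.682 - j2.375 V
  V3 = 56.9·(cos(-114.4°) + j·sin(-114.4°)) = -23.51 - j51.82 V
  V4 = 30.9·(cos(30.0°) + j·sin(30.0°)) = 26.76 + j15.45 V
Step 2 — Sum components: V_total = 3.217 - j35.92 V.
Step 3 — Convert to polar: |V_total| = 36.06 V, ∠V_total = -84.9°.

V_total = 36.06∠-84.9° V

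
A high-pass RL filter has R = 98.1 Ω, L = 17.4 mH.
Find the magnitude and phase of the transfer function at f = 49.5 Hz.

Step 1 — Angular frequency: ω = 2π·49.5 = 311 rad/s.
Step 2 — Transfer function: H(jω) = jωL/(R + jωL).
Step 3 — Numerator jωL = j·5.412; denominator R + jωL = 98.1 + j5.412.
Step 4 — H = 0.003034 + j0.055.
Step 5 — Magnitude: |H| = 0.05508 (-25.2 dB); phase: φ = 86.8°.

|H| = 0.05508 (-25.2 dB), φ = 86.8°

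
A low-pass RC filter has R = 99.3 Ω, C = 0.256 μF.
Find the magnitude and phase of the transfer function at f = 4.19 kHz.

Step 1 — Angular frequency: ω = 2π·4190 = 2.633e+04 rad/s.
Step 2 — Transfer function: H(jω) = 1/(1 + jωRC).
Step 3 — Denominator: 1 + jωRC = 1 + j·2.633e+04·99.3·2.56e-07 = 1 + j0.6692.
Step 4 — H = 0.6907 - j0.4622.
Step 5 — Magnitude: |H| = 0.8311 (-1.6 dB); phase: φ = -33.8°.

|H| = 0.8311 (-1.6 dB), φ = -33.8°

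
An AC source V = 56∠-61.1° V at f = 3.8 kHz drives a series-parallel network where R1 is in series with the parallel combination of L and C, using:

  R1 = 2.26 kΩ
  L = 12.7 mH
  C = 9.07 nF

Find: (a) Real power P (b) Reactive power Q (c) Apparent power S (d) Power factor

Step 1 — Angular frequency: ω = 2π·f = 2π·3800 = 2.388e+04 rad/s.
Step 2 — Component impedances:
  R1: Z = R = 2260 Ω
  L: Z = jωL = j·2.388e+04·0.0127 = 0 + j303.2 Ω
  C: Z = 1/(jωC) = -j/(ω·C) = 0 - j4618 Ω
Step 3 — Parallel branch: L || C = 1/(1/L + 1/C) = 0 + j324.5 Ω.
Step 4 — Series with R1: Z_total = R1 + (L || C) = 2260 + j324.5 Ω = 2283∠8.2° Ω.
Step 5 — Source phasor: V = 56∠-61.1° V = 27.06 - j49.03 V.
Step 6 — Current: I = V / Z = 0.008681 - j0.02294 A = 0.02453∠-69.3° A.
Step 7 — Complex power: S = V·I* = 1.36 + j0.1952 VA.
Step 8 — Real power: P = Re(S) = 1.36 W.
Step 9 — Reactive power: Q = Im(S) = 0.1952 VAR.
Step 10 — Apparent power: |S| = 1.374 VA.
Step 11 — Power factor: PF = P/|S| = 0.9898 (lagging).

(a) P = 1.36 W  (b) Q = 0.1952 VAR  (c) S = 1.374 VA  (d) PF = 0.9898 (lagging)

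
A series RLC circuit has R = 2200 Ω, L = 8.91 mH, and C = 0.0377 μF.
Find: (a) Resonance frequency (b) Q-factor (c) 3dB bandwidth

Step 1 — Resonance condition Im(Z)=0 gives ω₀ = 1/√(LC).
Step 2 — ω₀ = 1/√(0.00891·3.77e-08) = 5.456e+04 rad/s.
Step 3 — f₀ = ω₀/(2π) = 8684 Hz.
Step 4 — Series Q: Q = ω₀L/R = 5.456e+04·0.00891/2200 = 0.221.
Step 5 — 3dB bandwidth: Δω = ω₀/Q = 2.469e+05 rad/s; BW = Δω/(2π) = 3.93e+04 Hz.

(a) f₀ = 8684 Hz  (b) Q = 0.221  (c) BW = 3.93e+04 Hz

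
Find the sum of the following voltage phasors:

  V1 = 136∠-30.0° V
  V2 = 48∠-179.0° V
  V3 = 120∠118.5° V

Step 1 — Convert each phasor to rectangular form:
  V1 = 136·(cos(-30.0°) + j·sin(-30.0°)) = 117.8 - j68 V
  V2 = 48·(cos(-179.0°) + j·sin(-179.0°)) = -47.99 - j0.8377 V
  V3 = 120·(cos(118.5°) + j·sin(118.5°)) = -57.26 + j105.5 V
Step 2 — Sum components: V_total = 12.53 + j36.62 V.
Step 3 — Convert to polar: |V_total| = 38.7 V, ∠V_total = 71.1°.

V_total = 38.7∠71.1° V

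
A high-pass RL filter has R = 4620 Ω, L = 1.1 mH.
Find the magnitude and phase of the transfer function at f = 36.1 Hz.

Step 1 — Angular frequency: ω = 2π·36.1 = 226.8 rad/s.
Step 2 — Transfer function: H(jω) = jωL/(R + jωL).
Step 3 — Numerator jωL = j·0.2495; denominator R + jωL = 4620 + j0.2495.
Step 4 — H = 2.917e-09 + j5.401e-05.
Step 5 — Magnitude: |H| = 5.401e-05 (-85.4 dB); phase: φ = 90.0°.

|H| = 5.401e-05 (-85.4 dB), φ = 90.0°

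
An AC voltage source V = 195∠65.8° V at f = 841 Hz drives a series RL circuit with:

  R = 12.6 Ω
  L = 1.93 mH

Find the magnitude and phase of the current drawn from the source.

Step 1 — Angular frequency: ω = 2π·f = 2π·841 = 5284 rad/s.
Step 2 — Component impedances:
  R: Z = R = 12.6 Ω
  L: Z = jωL = j·5284·0.00193 = 0 + j10.2 Ω
Step 3 — Series combination: Z_total = R + L = 12.6 + j10.2 Ω = 16.21∠39.0° Ω.
Step 4 — Source phasor: V = 195∠65.8° V = 79.93 + j177.9 V.
Step 5 — Ohm's law: I = V / Z_total = (79.93 + j177.9) / (12.6 + j10.2) = 10.74 + j5.426 A.
Step 6 — Convert to polar: |I| = 12.03 A, ∠I = 26.8°.

I = 12.03∠26.8° A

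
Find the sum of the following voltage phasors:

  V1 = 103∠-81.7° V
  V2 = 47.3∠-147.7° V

Step 1 — Convert each phasor to rectangular form:
  V1 = 103·(cos(-81.7°) + j·sin(-81.7°)) = 14.87 - j101.9 V
  V2 = 47.3·(cos(-147.7°) + j·sin(-147.7°)) = -39.98 - j25.27 V
Step 2 — Sum components: V_total = -25.11 - j127.2 V.
Step 3 — Convert to polar: |V_total| = 129.7 V, ∠V_total = -101.2°.

V_total = 129.7∠-101.2° V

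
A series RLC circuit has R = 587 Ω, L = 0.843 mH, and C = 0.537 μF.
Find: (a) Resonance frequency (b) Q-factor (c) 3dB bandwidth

Step 1 — Resonance condition Im(Z)=0 gives ω₀ = 1/√(LC).
Step 2 — ω₀ = 1/√(0.000843·5.37e-07) = 4.7e+04 rad/s.
Step 3 — f₀ = ω₀/(2π) = 7480 Hz.
Step 4 — Series Q: Q = ω₀L/R = 4.7e+04·0.000843/587 = 0.0675.
Step 5 — 3dB bandwidth: Δω = ω₀/Q = 6.963e+05 rad/s; BW = Δω/(2π) = 1.108e+05 Hz.

(a) f₀ = 7480 Hz  (b) Q = 0.0675  (c) BW = 1.108e+05 Hz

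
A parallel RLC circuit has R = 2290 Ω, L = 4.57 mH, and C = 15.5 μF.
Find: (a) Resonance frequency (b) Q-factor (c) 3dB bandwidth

Step 1 — Resonance: ω₀ = 1/√(LC) = 1/√(0.00457·1.55e-05) = 3757 rad/s.
Step 2 — f₀ = ω₀/(2π) = 598 Hz.
Step 3 — Parallel Q: Q = R/(ω₀L) = 2290/(3757·0.00457) = 133.4.
Step 4 — Bandwidth: Δω = ω₀/Q = 28.17 rad/s; BW = Δω/(2π) = 4.484 Hz.

(a) f₀ = 598 Hz  (b) Q = 133.4  (c) BW = 4.484 Hz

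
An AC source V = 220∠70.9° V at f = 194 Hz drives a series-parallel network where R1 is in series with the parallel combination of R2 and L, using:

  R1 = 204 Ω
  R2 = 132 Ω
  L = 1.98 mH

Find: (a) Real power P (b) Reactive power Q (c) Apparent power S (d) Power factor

Step 1 — Angular frequency: ω = 2π·f = 2π·194 = 1219 rad/s.
Step 2 — Component impedances:
  R1: Z = R = 204 Ω
  R2: Z = R = 132 Ω
  L: Z = jωL = j·1219·0.00198 = 0 + j2.413 Ω
Step 3 — Parallel branch: R2 || L = 1/(1/R2 + 1/L) = 0.04411 + j2.413 Ω.
Step 4 — Series with R1: Z_total = R1 + (R2 || L) = 204 + j2.413 Ω = 204.1∠0.7° Ω.
Step 5 — Source phasor: V = 220∠70.9° V = 71.99 + j207.9 V.
Step 6 — Current: I = V / Z = 0.3648 + j1.015 A = 1.078∠70.2° A.
Step 7 — Complex power: S = V·I* = 237.2 + j2.804 VA.
Step 8 — Real power: P = Re(S) = 237.2 W.
Step 9 — Reactive power: Q = Im(S) = 2.804 VAR.
Step 10 — Apparent power: |S| = 237.2 VA.
Step 11 — Power factor: PF = P/|S| = 0.9999 (lagging).

(a) P = 237.2 W  (b) Q = 2.804 VAR  (c) S = 237.2 VA  (d) PF = 0.9999 (lagging)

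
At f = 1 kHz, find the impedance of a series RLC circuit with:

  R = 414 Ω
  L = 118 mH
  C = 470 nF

Step 1 — Angular frequency: ω = 2π·f = 2π·1000 = 6283 rad/s.
Step 2 — Component impedances:
  R: Z = R = 414 Ω
  L: Z = jωL = j·6283·0.118 = 0 + j741.4 Ω
  C: Z = 1/(jωC) = -j/(ω·C) = 0 - j338.6 Ω
Step 3 — Series combination: Z_total = R + L + C = 414 + j402.8 Ω = 577.6∠44.2° Ω.

Z = 414 + j402.8 Ω = 577.6∠44.2° Ω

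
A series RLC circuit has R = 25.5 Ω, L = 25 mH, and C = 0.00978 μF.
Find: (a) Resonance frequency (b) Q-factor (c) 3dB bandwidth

Step 1 — Resonance: ω₀ = 1/√(LC) = 1/√(0.025·9.78e-09) = 6.395e+04 rad/s.
Step 2 — f₀ = ω₀/(2π) = 1.018e+04 Hz.
Step 3 — Series Q: Q = ω₀L/R = 6.395e+04·0.025/25.5 = 62.7.
Step 4 — Bandwidth: Δω = ω₀/Q = 1020 rad/s; BW = Δω/(2π) = 162.3 Hz.

(a) f₀ = 1.018e+04 Hz  (b) Q = 62.7  (c) BW = 162.3 Hz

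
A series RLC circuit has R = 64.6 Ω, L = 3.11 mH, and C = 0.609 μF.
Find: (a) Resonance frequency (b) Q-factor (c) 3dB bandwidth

Step 1 — Resonance: ω₀ = 1/√(LC) = 1/√(0.00311·6.09e-07) = 2.298e+04 rad/s.
Step 2 — f₀ = ω₀/(2π) = 3657 Hz.
Step 3 — Series Q: Q = ω₀L/R = 2.298e+04·0.00311/64.6 = 1.106.
Step 4 — Bandwidth: Δω = ω₀/Q = 2.077e+04 rad/s; BW = Δω/(2π) = 3306 Hz.

(a) f₀ = 3657 Hz  (b) Q = 1.106  (c) BW = 3306 Hz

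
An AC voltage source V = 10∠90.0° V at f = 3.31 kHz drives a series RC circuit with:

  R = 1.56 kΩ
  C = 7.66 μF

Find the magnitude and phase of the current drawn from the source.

Step 1 — Angular frequency: ω = 2π·f = 2π·3310 = 2.08e+04 rad/s.
Step 2 — Component impedances:
  R: Z = R = 1560 Ω
  C: Z = 1/(jωC) = -j/(ω·C) = 0 - j6.277 Ω
Step 3 — Series combination: Z_total = R + C = 1560 - j6.277 Ω = 1560∠-0.2° Ω.
Step 4 — Source phasor: V = 10∠90.0° V = 0 + j10 V.
Step 5 — Ohm's law: I = V / Z_total = (0 + j10) / (1560 - j6.277) = -2.579e-05 + j0.00641 A.
Step 6 — Convert to polar: |I| = 0.00641 A, ∠I = 90.2°.

I = 0.00641∠90.2° A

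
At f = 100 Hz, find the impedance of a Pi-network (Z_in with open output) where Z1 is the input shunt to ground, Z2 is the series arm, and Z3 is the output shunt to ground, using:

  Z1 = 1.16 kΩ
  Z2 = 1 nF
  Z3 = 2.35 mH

Step 1 — Angular frequency: ω = 2π·f = 2π·100 = 628.3 rad/s.
Step 2 — Component impedances:
  Z1: Z = R = 1160 Ω
  Z2: Z = 1/(jωC) = -j/(ω·C) = 0 - j1.592e+06 Ω
  Z3: Z = jωL = j·628.3·0.00235 = 0 + j1.477 Ω
Step 3 — With open output, the series arm Z2 and the output shunt Z3 appear in series to ground: Z2 + Z3 = 0 - j1.592e+06 Ω.
Step 4 — Parallel with input shunt Z1: Z_in = Z1 || (Z2 + Z3) = 1160 - j0.8455 Ω = 1160∠-0.0° Ω.

Z = 1160 - j0.8455 Ω = 1160∠-0.0° Ω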